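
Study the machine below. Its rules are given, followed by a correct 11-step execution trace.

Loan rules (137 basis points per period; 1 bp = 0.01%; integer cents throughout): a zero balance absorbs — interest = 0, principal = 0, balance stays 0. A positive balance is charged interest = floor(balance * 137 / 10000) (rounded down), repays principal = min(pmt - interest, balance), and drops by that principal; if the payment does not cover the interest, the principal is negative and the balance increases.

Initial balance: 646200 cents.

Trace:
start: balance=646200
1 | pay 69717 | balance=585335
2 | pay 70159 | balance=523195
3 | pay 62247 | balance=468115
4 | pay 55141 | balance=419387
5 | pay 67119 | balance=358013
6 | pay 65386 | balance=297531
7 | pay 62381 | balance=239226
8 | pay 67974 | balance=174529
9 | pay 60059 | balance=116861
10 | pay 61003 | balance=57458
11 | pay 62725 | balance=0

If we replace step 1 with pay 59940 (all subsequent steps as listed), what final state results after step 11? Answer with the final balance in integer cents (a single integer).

6722

(re-executing from step 1 with the substitution; state before step 1: balance=646200)
1 | pay 59940 | balance=595112
2 | pay 70159 | balance=533106
3 | pay 62247 | balance=478162
4 | pay 55141 | balance=429571
5 | pay 67119 | balance=368337
6 | pay 65386 | balance=307997
7 | pay 62381 | balance=249835
8 | pay 67974 | balance=185283
9 | pay 60059 | balance=127762
10 | pay 61003 | balance=68509
11 | pay 62725 | balance=6722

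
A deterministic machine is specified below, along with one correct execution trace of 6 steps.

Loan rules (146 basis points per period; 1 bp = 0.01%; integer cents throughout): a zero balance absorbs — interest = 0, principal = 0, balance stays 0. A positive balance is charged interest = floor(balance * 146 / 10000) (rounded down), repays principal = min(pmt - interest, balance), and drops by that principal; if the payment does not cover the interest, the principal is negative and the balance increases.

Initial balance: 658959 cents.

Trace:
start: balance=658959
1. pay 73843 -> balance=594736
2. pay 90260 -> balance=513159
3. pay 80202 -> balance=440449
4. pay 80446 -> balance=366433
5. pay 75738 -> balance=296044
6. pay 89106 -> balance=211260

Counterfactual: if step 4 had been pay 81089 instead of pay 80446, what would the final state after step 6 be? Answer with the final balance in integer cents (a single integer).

210598

(re-executing from step 4 with the substitution; state before step 4: balance=440449)
4. pay 81089 -> balance=365790
5. pay 75738 -> balance=295392
6. pay 89106 -> balance=210598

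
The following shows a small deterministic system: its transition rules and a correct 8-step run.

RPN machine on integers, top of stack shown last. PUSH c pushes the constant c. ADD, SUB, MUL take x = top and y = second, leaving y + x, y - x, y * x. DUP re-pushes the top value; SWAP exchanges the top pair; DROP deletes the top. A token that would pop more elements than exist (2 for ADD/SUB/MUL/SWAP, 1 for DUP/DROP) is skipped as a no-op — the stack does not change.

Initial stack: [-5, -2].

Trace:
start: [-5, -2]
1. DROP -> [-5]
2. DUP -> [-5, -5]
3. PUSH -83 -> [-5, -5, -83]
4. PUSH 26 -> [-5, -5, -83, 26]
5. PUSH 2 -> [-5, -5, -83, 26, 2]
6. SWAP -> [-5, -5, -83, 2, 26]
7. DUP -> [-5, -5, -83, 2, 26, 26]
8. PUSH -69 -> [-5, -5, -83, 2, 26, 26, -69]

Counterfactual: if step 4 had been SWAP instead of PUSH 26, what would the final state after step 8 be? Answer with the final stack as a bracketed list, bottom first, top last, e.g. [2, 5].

[-5, -83, 2, -5, -5, -69]

(re-executing from step 4 with the substitution; state before step 4: [-5, -5, -83])
4. SWAP -> [-5, -83, -5]
5. PUSH 2 -> [-5, -83, -5, 2]
6. SWAP -> [-5, -83, 2, -5]
7. DUP -> [-5, -83, 2, -5, -5]
8. PUSH -69 -> [-5, -83, 2, -5, -5, -69]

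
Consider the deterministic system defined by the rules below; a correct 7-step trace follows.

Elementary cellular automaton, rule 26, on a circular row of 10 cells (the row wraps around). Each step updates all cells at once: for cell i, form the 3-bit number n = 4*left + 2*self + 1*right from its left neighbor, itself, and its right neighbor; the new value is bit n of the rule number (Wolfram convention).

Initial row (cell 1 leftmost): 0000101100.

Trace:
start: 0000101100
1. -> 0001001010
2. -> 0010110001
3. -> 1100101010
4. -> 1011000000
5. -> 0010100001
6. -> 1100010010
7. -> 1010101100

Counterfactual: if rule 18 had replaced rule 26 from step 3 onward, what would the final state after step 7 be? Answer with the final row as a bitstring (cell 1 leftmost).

(re-executing steps 3..7 under rule 18; state before step 3: 0010110001)
3. -> 1100001010
4. -> 0010010000
5. -> 0101101000
6. -> 1000000100
7. -> 0100001011

0100001011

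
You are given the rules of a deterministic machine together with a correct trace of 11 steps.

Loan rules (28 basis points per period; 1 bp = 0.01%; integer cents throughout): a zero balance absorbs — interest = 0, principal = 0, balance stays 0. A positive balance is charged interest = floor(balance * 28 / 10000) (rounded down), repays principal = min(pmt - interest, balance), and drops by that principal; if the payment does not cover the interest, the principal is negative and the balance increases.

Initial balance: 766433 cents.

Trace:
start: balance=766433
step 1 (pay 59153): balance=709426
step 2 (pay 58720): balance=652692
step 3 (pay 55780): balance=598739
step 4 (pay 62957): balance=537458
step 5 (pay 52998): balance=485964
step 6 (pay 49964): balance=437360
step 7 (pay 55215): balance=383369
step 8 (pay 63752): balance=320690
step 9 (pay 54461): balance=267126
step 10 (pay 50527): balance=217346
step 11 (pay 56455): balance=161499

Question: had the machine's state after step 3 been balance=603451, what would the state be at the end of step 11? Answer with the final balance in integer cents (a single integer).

state after step 3 := balance=603451
step 4 (pay 62957): balance=542183
step 5 (pay 52998): balance=490703
step 6 (pay 49964): balance=442112
step 7 (pay 55215): balance=388134
step 8 (pay 63752): balance=325468
step 9 (pay 54461): balance=271918
step 10 (pay 50527): balance=222152
step 11 (pay 56455): balance=166319

166319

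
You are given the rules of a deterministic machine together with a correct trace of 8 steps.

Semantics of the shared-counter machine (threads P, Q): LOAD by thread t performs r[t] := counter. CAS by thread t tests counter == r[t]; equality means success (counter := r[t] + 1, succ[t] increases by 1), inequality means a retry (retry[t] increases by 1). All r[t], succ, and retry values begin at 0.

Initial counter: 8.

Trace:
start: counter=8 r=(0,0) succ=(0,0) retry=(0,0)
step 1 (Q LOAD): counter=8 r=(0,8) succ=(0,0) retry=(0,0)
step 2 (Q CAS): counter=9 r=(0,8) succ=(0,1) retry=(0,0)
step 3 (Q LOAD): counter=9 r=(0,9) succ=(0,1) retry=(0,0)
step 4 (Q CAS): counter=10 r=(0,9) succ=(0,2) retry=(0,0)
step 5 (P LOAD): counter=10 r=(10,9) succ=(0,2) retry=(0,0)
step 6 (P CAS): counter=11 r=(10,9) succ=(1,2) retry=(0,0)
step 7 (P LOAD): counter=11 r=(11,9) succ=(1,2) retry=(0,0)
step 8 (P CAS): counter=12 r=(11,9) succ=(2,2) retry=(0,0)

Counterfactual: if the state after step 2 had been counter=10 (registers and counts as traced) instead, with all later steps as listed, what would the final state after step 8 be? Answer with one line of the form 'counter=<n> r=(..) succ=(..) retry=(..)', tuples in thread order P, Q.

state after step 2 := counter=10 r=(0,8) succ=(0,1) retry=(0,0)
step 3 (Q LOAD): counter=10 r=(0,10) succ=(0,1) retry=(0,0)
step 4 (Q CAS): counter=11 r=(0,10) succ=(0,2) retry=(0,0)
step 5 (P LOAD): counter=11 r=(11,10) succ=(0,2) retry=(0,0)
step 6 (P CAS): counter=12 r=(11,10) succ=(1,2) retry=(0,0)
step 7 (P LOAD): counter=12 r=(12,10) succ=(1,2) retry=(0,0)
step 8 (P CAS): counter=13 r=(12,10) succ=(2,2) retry=(0,0)

counter=13 r=(12,10) succ=(2,2) retry=(0,0)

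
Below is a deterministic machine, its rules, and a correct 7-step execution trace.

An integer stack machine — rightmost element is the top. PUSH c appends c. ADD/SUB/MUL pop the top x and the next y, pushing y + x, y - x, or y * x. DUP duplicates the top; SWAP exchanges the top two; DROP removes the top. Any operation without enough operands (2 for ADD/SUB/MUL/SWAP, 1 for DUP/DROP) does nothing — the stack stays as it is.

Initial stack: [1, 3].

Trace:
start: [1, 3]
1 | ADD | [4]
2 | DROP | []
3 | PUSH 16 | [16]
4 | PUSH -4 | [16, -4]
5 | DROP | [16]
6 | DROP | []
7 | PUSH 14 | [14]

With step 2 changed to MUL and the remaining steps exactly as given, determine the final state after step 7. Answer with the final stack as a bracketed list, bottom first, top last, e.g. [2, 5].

[4, 14]

(re-executing from step 2 with the substitution; state before step 2: [4])
2 | MUL | [4]
3 | PUSH 16 | [4, 16]
4 | PUSH -4 | [4, 16, -4]
5 | DROP | [4, 16]
6 | DROP | [4]
7 | PUSH 14 | [4, 14]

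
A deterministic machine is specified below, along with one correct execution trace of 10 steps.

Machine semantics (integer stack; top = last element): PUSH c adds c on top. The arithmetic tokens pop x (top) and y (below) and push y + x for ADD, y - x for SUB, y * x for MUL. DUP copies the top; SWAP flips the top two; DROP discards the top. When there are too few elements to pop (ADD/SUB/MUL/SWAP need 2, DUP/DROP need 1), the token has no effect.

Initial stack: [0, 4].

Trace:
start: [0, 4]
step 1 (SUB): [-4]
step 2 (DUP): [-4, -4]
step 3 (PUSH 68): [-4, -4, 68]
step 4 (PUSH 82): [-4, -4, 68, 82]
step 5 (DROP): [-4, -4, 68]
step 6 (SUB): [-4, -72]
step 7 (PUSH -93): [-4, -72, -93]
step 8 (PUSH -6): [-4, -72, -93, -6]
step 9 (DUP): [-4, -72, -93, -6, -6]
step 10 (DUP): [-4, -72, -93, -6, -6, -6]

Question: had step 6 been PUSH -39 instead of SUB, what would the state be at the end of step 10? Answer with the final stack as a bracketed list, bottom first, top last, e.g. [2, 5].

[-4, -4, 68, -39, -93, -6, -6, -6]

(re-executing from step 6 with the substitution; state before step 6: [-4, -4, 68])
step 6 (PUSH -39): [-4, -4, 68, -39]
step 7 (PUSH -93): [-4, -4, 68, -39, -93]
step 8 (PUSH -6): [-4, -4, 68, -39, -93, -6]
step 9 (DUP): [-4, -4, 68, -39, -93, -6, -6]
step 10 (DUP): [-4, -4, 68, -39, -93, -6, -6, -6]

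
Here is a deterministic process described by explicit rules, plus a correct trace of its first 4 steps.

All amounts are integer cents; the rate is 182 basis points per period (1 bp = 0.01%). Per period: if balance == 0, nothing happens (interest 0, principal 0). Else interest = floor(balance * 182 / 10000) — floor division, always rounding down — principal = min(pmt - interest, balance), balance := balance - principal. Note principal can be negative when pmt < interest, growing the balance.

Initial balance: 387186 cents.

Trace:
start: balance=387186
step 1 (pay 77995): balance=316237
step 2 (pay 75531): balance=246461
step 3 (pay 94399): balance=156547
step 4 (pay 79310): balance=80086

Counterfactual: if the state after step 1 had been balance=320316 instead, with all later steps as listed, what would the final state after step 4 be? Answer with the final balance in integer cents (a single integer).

84392

state after step 1 := balance=320316
step 2 (pay 75531): balance=250614
step 3 (pay 94399): balance=160776
step 4 (pay 79310): balance=84392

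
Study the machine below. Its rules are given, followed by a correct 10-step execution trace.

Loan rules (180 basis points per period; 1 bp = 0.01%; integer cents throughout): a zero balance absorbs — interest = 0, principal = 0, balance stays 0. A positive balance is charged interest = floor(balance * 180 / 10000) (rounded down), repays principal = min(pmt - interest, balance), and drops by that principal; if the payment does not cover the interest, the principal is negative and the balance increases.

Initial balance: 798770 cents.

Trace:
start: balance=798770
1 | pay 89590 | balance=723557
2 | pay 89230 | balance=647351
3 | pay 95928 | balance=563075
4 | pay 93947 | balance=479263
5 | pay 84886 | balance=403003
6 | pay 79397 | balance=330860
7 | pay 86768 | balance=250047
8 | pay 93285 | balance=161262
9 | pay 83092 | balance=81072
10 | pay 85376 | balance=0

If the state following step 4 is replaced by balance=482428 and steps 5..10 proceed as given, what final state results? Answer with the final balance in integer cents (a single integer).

state after step 4 := balance=482428
5 | pay 84886 | balance=406225
6 | pay 79397 | balance=334140
7 | pay 86768 | balance=253386
8 | pay 93285 | balance=164661
9 | pay 83092 | balance=84532
10 | pay 85376 | balance=677

677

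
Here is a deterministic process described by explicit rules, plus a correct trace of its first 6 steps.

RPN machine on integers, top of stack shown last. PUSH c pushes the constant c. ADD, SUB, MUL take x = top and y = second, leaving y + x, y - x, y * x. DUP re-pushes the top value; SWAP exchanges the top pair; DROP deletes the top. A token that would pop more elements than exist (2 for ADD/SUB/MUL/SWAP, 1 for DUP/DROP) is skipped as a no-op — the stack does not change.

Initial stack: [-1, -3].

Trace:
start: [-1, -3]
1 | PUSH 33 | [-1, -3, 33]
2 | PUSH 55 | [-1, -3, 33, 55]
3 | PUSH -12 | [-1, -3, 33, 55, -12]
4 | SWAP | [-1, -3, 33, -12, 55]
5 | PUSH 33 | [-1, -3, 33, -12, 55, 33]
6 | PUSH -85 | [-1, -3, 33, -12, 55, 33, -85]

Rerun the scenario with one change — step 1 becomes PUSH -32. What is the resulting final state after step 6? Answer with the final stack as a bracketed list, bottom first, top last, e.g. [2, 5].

[-1, -3, -32, -12, 55, 33, -85]

(re-executing from step 1 with the substitution; state before step 1: [-1, -3])
1 | PUSH -32 | [-1, -3, -32]
2 | PUSH 55 | [-1, -3, -32, 55]
3 | PUSH -12 | [-1, -3, -32, 55, -12]
4 | SWAP | [-1, -3, -32, -12, 55]
5 | PUSH 33 | [-1, -3, -32, -12, 55, 33]
6 | PUSH -85 | [-1, -3, -32, -12, 55, 33, -85]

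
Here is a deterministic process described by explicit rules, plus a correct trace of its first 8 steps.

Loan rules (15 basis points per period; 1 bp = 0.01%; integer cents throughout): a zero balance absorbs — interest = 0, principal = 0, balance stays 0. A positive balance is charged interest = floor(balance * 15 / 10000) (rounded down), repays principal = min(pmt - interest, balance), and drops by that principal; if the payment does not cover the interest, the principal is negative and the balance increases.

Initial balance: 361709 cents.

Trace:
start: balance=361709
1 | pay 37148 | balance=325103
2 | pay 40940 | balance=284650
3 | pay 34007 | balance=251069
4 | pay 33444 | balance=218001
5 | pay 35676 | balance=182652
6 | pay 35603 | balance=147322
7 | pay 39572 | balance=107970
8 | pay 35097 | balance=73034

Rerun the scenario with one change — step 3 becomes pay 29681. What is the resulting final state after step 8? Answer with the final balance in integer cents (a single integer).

(re-executing from step 3 with the substitution; state before step 3: balance=284650)
3 | pay 29681 | balance=255395
4 | pay 33444 | balance=222334
5 | pay 35676 | balance=186991
6 | pay 35603 | balance=151668
7 | pay 39572 | balance=112323
8 | pay 35097 | balance=77394

77394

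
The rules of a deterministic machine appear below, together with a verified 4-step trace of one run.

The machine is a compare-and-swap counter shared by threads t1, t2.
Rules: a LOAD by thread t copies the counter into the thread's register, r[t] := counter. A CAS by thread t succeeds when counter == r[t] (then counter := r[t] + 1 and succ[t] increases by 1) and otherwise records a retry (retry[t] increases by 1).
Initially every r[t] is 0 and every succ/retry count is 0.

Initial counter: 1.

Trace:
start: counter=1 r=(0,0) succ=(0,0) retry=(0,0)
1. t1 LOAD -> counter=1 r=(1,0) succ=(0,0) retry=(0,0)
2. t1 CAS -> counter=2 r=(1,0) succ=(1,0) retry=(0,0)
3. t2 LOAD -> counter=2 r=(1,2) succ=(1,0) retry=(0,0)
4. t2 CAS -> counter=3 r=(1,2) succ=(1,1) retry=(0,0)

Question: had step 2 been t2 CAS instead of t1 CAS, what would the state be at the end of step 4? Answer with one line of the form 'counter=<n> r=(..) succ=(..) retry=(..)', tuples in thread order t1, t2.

(re-executing from step 2 with the substitution; state before step 2: counter=1 r=(1,0) succ=(0,0) retry=(0,0))
2. t2 CAS -> counter=1 r=(1,0) succ=(0,0) retry=(0,1)
3. t2 LOAD -> counter=1 r=(1,1) succ=(0,0) retry=(0,1)
4. t2 CAS -> counter=2 r=(1,1) succ=(0,1) retry=(0,1)

counter=2 r=(1,1) succ=(0,1) retry=(0,1)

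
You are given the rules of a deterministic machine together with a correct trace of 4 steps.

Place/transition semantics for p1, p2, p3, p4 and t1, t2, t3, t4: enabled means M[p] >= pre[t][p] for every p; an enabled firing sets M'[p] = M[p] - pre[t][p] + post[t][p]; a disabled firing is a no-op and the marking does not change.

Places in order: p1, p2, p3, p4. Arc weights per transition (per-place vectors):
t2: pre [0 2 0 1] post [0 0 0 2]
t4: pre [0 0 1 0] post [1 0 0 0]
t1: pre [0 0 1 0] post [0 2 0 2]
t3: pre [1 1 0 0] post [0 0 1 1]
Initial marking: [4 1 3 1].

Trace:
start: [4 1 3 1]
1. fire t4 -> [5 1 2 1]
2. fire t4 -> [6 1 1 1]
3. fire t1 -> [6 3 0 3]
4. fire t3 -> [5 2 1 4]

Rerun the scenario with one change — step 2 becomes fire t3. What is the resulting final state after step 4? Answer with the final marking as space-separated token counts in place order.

(re-executing from step 2 with the substitution; state before step 2: [5 1 2 1])
2. fire t3 -> [4 0 3 2]
3. fire t1 -> [4 2 2 4]
4. fire t3 -> [3 1 3 5]

3 1 3 5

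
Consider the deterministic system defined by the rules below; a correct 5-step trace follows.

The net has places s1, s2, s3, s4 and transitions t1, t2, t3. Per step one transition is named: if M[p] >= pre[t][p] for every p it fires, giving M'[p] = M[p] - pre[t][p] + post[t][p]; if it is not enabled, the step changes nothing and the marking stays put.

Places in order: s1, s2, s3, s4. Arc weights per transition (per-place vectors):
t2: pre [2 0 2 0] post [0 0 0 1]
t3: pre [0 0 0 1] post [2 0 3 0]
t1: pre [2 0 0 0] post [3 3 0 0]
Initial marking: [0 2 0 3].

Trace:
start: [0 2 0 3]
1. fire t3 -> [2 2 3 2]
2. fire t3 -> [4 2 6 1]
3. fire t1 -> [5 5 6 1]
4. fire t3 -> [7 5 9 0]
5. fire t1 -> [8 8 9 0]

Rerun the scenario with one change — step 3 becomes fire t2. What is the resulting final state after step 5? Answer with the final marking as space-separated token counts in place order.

5 5 7 1

(re-executing from step 3 with the substitution; state before step 3: [4 2 6 1])
3. fire t2 -> [2 2 4 2]
4. fire t3 -> [4 2 7 1]
5. fire t1 -> [5 5 7 1]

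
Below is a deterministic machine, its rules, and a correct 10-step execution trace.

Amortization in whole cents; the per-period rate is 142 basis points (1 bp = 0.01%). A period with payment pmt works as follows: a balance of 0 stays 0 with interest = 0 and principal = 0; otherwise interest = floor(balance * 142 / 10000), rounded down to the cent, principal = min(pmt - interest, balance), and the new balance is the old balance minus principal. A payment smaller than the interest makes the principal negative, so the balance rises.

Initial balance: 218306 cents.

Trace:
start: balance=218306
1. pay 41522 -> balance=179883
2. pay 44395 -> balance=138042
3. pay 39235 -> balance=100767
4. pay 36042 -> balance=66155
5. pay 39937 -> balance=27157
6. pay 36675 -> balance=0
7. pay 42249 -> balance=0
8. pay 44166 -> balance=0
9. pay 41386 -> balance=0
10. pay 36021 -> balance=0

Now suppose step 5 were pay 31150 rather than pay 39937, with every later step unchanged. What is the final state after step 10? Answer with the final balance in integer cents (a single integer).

0

(re-executing from step 5 with the substitution; state before step 5: balance=66155)
5. pay 31150 -> balance=35944
6. pay 36675 -> balance=0
7. pay 42249 -> balance=0
8. pay 44166 -> balance=0
9. pay 41386 -> balance=0
10. pay 36021 -> balance=0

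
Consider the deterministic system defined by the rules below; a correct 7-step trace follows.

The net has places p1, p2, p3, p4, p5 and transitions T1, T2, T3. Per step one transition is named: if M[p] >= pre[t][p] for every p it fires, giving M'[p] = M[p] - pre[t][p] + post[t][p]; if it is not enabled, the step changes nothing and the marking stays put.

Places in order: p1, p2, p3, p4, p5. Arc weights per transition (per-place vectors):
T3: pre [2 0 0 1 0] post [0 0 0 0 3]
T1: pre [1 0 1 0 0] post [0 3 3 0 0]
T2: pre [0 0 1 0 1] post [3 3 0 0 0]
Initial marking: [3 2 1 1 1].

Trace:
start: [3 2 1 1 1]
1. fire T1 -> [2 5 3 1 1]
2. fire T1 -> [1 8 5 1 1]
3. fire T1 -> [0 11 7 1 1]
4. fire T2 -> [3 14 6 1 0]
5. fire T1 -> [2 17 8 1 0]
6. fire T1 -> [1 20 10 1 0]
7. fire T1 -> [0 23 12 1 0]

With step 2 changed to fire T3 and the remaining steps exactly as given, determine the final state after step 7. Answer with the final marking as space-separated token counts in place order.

0 17 8 0 3

(re-executing from step 2 with the substitution; state before step 2: [2 5 3 1 1])
2. fire T3 -> [0 5 3 0 4]
3. fire T1 -> [0 5 3 0 4]
4. fire T2 -> [3 8 2 0 3]
5. fire T1 -> [2 11 4 0 3]
6. fire T1 -> [1 14 6 0 3]
7. fire T1 -> [0 17 8 0 3]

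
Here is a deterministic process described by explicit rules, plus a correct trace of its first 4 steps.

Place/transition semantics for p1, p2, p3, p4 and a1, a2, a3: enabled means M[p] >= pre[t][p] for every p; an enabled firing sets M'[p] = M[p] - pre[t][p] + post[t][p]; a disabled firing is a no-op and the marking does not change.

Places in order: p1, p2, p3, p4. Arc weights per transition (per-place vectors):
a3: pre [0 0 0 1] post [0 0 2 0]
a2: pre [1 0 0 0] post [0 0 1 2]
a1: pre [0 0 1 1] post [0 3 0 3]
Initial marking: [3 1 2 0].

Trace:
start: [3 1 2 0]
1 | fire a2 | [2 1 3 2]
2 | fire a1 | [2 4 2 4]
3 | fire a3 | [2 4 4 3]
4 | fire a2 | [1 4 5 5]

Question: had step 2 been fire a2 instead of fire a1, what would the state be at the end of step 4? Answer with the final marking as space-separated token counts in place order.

(re-executing from step 2 with the substitution; state before step 2: [2 1 3 2])
2 | fire a2 | [1 1 4 4]
3 | fire a3 | [1 1 6 3]
4 | fire a2 | [0 1 7 5]

0 1 7 5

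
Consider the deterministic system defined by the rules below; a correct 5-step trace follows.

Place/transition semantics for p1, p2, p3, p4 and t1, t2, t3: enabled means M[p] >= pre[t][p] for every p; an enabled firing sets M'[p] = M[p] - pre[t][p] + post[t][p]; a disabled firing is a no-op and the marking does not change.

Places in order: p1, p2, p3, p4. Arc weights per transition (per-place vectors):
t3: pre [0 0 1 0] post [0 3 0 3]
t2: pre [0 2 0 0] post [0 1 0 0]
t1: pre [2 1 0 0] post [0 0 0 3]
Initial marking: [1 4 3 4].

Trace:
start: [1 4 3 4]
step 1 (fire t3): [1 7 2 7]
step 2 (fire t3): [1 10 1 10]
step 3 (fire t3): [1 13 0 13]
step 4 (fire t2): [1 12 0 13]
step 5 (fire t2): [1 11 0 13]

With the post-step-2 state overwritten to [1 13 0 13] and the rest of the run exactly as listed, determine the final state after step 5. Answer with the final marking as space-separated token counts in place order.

1 11 0 13

state after step 2 := [1 13 0 13]
step 3 (fire t3): [1 13 0 13]
step 4 (fire t2): [1 12 0 13]
step 5 (fire t2): [1 11 0 13]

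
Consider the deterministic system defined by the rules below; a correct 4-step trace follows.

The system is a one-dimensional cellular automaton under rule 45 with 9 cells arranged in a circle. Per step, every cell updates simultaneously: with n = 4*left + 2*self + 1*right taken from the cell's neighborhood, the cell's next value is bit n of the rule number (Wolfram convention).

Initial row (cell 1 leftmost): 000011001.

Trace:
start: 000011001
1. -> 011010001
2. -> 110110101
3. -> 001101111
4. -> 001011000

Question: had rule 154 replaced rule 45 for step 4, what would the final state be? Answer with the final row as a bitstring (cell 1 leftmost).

(re-executing step 4 under rule 154; state before step 4: 001101111)
4. -> 111001110

111001110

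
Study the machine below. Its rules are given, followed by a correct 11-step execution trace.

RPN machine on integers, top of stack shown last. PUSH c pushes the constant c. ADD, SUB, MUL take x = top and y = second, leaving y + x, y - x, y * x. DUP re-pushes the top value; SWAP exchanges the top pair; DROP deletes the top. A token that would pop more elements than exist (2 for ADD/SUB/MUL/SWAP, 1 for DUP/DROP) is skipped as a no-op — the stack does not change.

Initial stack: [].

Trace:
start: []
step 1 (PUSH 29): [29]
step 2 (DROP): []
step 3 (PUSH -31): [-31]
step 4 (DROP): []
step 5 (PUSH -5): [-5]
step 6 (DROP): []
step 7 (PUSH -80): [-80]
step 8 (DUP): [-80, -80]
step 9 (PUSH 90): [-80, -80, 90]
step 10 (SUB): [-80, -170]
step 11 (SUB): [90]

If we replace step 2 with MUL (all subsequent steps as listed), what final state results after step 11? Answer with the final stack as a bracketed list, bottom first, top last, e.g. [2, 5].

[29, 90]

(re-executing from step 2 with the substitution; state before step 2: [29])
step 2 (MUL): [29]
step 3 (PUSH -31): [29, -31]
step 4 (DROP): [29]
step 5 (PUSH -5): [29, -5]
step 6 (DROP): [29]
step 7 (PUSH -80): [29, -80]
step 8 (DUP): [29, -80, -80]
step 9 (PUSH 90): [29, -80, -80, 90]
step 10 (SUB): [29, -80, -170]
step 11 (SUB): [29, 90]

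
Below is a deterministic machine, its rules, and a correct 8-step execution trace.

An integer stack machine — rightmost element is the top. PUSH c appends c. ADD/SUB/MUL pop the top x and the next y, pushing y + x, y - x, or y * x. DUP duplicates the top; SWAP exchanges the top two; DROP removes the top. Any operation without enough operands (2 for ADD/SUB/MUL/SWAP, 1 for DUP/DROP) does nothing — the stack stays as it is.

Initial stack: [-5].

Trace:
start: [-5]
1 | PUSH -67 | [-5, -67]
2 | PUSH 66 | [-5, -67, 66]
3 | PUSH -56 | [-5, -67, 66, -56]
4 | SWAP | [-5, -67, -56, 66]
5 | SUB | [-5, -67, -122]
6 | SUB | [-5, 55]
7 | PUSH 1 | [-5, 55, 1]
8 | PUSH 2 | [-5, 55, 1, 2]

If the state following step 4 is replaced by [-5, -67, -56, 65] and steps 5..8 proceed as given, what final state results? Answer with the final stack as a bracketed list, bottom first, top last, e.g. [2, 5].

state after step 4 := [-5, -67, -56, 65]
5 | SUB | [-5, -67, -121]
6 | SUB | [-5, 54]
7 | PUSH 1 | [-5, 54, 1]
8 | PUSH 2 | [-5, 54, 1, 2]

[-5, 54, 1, 2]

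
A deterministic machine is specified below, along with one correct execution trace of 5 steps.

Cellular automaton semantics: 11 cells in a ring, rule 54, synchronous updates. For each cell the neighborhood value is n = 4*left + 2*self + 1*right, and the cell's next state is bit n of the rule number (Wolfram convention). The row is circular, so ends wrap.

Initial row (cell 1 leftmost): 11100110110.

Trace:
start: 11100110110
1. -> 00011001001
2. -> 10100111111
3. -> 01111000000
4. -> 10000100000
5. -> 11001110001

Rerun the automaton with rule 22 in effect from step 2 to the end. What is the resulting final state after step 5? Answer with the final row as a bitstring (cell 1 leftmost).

11101110000

(re-executing steps 2..5 under rule 22; state before step 2: 00011001001)
2. -> 10100111111
3. -> 00111000000
4. -> 01000100000
5. -> 11101110000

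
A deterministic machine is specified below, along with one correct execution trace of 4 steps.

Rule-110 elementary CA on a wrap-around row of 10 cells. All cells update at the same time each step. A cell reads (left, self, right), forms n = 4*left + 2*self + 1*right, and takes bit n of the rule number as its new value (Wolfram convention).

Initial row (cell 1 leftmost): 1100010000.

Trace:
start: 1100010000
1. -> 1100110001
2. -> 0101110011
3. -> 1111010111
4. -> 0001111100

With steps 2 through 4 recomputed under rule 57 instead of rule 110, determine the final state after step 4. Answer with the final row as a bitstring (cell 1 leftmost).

0100110101

(re-executing steps 2..4 under rule 57; state before step 2: 1100110001)
2. -> 0010101101
3. -> 1001011010
4. -> 0100110101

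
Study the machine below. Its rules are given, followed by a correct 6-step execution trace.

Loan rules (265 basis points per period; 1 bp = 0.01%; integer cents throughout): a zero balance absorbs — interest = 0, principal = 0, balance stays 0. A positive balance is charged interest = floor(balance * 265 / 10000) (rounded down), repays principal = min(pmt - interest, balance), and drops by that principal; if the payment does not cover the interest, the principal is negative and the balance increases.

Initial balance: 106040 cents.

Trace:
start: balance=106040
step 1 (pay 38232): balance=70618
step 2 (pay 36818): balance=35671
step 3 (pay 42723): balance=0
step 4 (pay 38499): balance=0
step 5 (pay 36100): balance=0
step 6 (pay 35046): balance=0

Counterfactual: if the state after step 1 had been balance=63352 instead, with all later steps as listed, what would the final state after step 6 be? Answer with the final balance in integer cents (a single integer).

0

state after step 1 := balance=63352
step 2 (pay 36818): balance=28212
step 3 (pay 42723): balance=0
step 4 (pay 38499): balance=0
step 5 (pay 36100): balance=0
step 6 (pay 35046): balance=0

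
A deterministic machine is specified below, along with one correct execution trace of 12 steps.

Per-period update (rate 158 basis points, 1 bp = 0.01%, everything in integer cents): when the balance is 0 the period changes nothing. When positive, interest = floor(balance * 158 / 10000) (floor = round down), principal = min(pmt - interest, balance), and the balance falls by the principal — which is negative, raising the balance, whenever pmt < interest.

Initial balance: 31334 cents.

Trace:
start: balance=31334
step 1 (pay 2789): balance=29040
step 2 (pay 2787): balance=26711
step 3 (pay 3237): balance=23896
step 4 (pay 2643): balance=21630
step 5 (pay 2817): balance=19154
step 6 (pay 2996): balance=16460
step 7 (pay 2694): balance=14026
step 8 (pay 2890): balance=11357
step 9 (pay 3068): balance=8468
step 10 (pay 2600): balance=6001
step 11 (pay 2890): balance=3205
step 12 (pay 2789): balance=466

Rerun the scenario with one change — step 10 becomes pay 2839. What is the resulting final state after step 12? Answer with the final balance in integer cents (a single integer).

(re-executing from step 10 with the substitution; state before step 10: balance=8468)
step 10 (pay 2839): balance=5762
step 11 (pay 2890): balance=2963
step 12 (pay 2789): balance=220

220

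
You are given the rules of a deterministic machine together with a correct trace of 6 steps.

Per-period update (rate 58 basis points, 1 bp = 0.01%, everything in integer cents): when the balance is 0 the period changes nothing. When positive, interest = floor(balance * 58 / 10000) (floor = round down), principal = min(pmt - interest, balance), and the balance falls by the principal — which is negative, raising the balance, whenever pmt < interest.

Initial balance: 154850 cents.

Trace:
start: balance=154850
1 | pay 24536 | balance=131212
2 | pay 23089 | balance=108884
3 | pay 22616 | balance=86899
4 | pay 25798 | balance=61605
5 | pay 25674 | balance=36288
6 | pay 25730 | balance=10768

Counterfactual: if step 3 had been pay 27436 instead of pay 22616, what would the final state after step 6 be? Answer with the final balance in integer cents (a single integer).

(re-executing from step 3 with the substitution; state before step 3: balance=108884)
3 | pay 27436 | balance=82079
4 | pay 25798 | balance=56757
5 | pay 25674 | balance=31412
6 | pay 25730 | balance=5864

5864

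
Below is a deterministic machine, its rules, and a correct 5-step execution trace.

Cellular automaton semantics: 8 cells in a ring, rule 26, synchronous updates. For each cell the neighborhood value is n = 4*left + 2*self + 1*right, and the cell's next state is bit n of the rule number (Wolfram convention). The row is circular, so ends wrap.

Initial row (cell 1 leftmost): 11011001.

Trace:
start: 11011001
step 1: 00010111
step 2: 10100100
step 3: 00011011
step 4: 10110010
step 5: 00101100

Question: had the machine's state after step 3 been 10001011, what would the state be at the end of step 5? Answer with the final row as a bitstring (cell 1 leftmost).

10001101

state after step 3 := 10001011
step 4: 01010010
step 5: 10001101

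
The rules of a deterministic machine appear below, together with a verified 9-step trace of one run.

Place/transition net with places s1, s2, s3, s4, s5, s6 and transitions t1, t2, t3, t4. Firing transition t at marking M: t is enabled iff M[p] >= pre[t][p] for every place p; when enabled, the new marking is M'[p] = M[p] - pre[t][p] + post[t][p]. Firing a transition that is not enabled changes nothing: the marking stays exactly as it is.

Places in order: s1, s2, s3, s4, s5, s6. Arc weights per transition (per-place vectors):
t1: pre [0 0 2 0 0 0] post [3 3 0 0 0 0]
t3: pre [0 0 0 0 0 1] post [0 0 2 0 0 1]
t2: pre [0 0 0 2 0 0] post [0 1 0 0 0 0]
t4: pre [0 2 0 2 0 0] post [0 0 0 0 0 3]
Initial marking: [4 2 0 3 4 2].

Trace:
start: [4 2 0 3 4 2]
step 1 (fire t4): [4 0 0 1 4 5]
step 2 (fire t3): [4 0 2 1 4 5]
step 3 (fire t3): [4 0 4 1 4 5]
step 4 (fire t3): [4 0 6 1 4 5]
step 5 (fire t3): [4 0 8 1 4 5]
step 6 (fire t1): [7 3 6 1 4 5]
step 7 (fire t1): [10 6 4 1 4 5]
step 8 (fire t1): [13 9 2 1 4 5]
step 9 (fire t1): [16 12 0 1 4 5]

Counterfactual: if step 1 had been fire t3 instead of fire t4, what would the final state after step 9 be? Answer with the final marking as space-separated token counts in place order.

(re-executing from step 1 with the substitution; state before step 1: [4 2 0 3 4 2])
step 1 (fire t3): [4 2 2 3 4 2]
step 2 (fire t3): [4 2 4 3 4 2]
step 3 (fire t3): [4 2 6 3 4 2]
step 4 (fire t3): [4 2 8 3 4 2]
step 5 (fire t3): [4 2 10 3 4 2]
step 6 (fire t1): [7 5 8 3 4 2]
step 7 (fire t1): [10 8 6 3 4 2]
step 8 (fire t1): [13 11 4 3 4 2]
step 9 (fire t1): [16 14 2 3 4 2]

16 14 2 3 4 2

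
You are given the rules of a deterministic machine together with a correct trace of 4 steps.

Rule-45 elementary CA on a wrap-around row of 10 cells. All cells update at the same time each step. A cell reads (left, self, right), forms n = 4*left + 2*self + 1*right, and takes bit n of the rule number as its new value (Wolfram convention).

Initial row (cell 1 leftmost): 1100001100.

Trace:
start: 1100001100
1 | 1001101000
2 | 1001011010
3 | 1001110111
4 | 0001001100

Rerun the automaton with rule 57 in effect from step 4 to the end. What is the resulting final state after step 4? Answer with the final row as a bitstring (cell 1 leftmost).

(re-executing step 4 under rule 57; state before step 4: 1001110111)
4 | 0101001100

0101001100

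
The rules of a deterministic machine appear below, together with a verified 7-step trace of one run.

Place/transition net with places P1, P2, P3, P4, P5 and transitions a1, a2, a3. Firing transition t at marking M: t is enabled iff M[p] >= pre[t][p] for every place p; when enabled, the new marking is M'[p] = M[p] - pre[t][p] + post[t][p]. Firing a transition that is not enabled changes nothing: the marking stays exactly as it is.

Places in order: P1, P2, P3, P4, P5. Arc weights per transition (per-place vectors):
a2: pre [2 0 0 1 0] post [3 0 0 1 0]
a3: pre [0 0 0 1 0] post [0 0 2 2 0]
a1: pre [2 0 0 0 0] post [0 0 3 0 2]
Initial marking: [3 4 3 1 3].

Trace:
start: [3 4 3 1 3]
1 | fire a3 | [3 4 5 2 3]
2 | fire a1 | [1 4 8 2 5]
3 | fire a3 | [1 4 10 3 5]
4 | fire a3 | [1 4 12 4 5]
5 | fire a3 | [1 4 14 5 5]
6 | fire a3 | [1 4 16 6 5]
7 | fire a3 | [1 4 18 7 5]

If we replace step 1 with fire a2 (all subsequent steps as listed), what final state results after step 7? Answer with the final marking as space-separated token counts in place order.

2 4 16 6 5

(re-executing from step 1 with the substitution; state before step 1: [3 4 3 1 3])
1 | fire a2 | [4 4 3 1 3]
2 | fire a1 | [2 4 6 1 5]
3 | fire a3 | [2 4 8 2 5]
4 | fire a3 | [2 4 10 3 5]
5 | fire a3 | [2 4 12 4 5]
6 | fire a3 | [2 4 14 5 5]
7 | fire a3 | [2 4 16 6 5]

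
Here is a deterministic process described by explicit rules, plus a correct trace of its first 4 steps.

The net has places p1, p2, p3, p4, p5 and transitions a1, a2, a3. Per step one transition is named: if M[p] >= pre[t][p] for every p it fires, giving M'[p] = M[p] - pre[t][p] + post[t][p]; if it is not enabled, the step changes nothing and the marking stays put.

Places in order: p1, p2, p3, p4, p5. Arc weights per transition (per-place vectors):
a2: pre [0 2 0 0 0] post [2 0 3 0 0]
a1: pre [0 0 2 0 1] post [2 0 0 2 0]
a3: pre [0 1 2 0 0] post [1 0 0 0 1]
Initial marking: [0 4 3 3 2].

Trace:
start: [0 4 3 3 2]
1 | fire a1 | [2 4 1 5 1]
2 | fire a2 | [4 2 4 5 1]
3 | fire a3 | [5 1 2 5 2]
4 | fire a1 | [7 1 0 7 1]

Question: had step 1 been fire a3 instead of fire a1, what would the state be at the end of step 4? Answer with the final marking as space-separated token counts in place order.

(re-executing from step 1 with the substitution; state before step 1: [0 4 3 3 2])
1 | fire a3 | [1 3 1 3 3]
2 | fire a2 | [3 1 4 3 3]
3 | fire a3 | [4 0 2 3 4]
4 | fire a1 | [6 0 0 5 3]

6 0 0 5 3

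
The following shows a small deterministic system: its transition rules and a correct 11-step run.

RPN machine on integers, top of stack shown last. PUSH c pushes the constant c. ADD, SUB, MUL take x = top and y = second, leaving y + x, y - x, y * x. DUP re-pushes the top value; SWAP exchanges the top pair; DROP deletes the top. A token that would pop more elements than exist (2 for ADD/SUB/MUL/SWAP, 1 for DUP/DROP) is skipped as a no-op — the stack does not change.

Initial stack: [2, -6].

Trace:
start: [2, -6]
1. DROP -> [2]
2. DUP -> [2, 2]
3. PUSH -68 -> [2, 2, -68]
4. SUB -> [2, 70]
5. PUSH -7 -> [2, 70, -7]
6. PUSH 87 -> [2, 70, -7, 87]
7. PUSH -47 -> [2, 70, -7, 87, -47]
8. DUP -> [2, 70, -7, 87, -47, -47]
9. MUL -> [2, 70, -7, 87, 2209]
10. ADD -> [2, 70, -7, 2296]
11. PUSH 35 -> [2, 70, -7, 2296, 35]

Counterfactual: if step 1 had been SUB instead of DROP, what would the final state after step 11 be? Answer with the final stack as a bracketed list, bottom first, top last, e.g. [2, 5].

[8, 76, -7, 2296, 35]

(re-executing from step 1 with the substitution; state before step 1: [2, -6])
1. SUB -> [8]
2. DUP -> [8, 8]
3. PUSH -68 -> [8, 8, -68]
4. SUB -> [8, 76]
5. PUSH -7 -> [8, 76, -7]
6. PUSH 87 -> [8, 76, -7, 87]
7. PUSH -47 -> [8, 76, -7, 87, -47]
8. DUP -> [8, 76, -7, 87, -47, -47]
9. MUL -> [8, 76, -7, 87, 2209]
10. ADD -> [8, 76, -7, 2296]
11. PUSH 35 -> [8, 76, -7, 2296, 35]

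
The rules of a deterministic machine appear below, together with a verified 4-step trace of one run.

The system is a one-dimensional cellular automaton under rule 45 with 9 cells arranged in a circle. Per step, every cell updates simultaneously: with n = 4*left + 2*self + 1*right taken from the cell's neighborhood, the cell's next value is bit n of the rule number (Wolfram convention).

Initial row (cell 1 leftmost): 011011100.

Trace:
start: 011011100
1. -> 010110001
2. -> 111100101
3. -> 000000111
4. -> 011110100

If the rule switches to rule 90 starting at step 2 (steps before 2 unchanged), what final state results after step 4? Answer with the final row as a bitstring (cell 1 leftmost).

(re-executing steps 2..4 under rule 90; state before step 2: 010110001)
2. -> 000111010
3. -> 001101001
4. -> 111100110

111100110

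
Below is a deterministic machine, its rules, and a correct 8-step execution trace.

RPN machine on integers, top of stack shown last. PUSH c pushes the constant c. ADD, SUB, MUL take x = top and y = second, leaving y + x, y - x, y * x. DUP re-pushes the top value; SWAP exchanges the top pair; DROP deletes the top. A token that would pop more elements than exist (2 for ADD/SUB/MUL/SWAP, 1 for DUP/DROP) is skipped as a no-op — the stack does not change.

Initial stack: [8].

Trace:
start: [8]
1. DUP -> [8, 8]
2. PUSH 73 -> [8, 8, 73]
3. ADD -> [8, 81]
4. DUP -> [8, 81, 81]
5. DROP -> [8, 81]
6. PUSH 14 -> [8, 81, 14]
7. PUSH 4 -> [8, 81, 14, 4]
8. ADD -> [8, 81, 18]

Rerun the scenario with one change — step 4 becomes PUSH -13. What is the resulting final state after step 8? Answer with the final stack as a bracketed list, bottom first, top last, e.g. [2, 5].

[8, 81, 18]

(re-executing from step 4 with the substitution; state before step 4: [8, 81])
4. PUSH -13 -> [8, 81, -13]
5. DROP -> [8, 81]
6. PUSH 14 -> [8, 81, 14]
7. PUSH 4 -> [8, 81, 14, 4]
8. ADD -> [8, 81, 18]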